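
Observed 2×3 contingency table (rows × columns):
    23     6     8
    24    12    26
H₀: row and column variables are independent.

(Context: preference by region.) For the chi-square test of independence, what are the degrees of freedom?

df = (r−1)(c−1) = (2−1)·(3−1) = 2

degrees of freedom = 2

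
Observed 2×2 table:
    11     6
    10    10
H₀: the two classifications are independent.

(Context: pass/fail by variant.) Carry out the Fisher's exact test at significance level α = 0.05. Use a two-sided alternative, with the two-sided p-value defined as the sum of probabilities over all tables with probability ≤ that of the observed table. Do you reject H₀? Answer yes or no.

reject H₀: no

Margins: r₁=17, r₂=20, c₁=21, c₂=16, n=37
p_obs = C(17,11)·C(20,10)/C(37,21); sum pmf over tables with pmf ≤ p_obs
p-value (two-sided) = 0.50847
At α=0.05: p ≥ α → fail to reject H₀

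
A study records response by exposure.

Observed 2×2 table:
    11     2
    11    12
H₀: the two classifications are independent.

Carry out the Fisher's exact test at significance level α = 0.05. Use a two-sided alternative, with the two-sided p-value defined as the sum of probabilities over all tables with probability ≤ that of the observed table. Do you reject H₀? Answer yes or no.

Margins: r₁=13, r₂=23, c₁=22, c₂=14, n=36
p_obs = C(13,11)·C(23,11)/C(36,22); sum pmf over tables with pmf ≤ p_obs
p-value (two-sided) = 0.03896
At α=0.05: p < α → reject H₀

reject H₀: yes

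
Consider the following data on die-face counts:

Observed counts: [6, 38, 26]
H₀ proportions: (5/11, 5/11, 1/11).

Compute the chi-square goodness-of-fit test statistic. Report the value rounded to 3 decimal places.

n = 70; E_i = n·p_i = [31.82, 31.82, 6.36]
χ² = (6−31.82)²/31.82 + (38−31.82)²/31.82 + (26−6.36)²/6.36 = 82.7429
df = 2

test statistic = 82.743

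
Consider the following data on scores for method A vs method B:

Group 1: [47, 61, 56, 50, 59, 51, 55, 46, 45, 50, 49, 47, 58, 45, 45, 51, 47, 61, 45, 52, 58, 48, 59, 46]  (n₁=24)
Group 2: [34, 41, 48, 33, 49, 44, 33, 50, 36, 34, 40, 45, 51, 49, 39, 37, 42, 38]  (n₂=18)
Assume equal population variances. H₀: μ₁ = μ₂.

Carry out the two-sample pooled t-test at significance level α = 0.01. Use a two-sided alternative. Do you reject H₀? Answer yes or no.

x̄₁=51.292, s₁=5.607, n₁=24
x̄₂=41.278, s₂=6.248, n₂=18
s_p² = [23·5.607² + 17·6.248²]/40 = 34.6642
SE = √(s_p²·(1/24+1/18)) = 1.8358
t = (51.292−41.278)/1.8358 = 5.4548
df = 40
p-value (two-sided) = 0.00000
At α=0.01: p < α → reject H₀

reject H₀: yes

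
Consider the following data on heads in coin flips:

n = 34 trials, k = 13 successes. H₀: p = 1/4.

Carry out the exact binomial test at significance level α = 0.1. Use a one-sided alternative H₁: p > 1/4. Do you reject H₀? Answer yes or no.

reject H₀: yes

Exact binomial: n=34, k=13, p₀=1/4=0.2500
P(X≥13) from Σ C(n,i)·p₀^i·(1−p₀)^(n−i)
p-value (one-sided, H₁ greater) = 0.06100
At α=0.1: p < α → reject H₀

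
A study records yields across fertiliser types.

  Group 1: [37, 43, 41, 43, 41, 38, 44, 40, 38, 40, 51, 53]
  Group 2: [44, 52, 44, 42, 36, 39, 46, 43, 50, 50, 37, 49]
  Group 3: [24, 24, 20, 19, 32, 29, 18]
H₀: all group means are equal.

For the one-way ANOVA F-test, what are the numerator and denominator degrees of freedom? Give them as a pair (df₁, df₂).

degrees of freedom = [2, 28]

k = 3 groups, N = 31 total
df = (k−1, N−k) = (3−1, 31−3) = (2, 28)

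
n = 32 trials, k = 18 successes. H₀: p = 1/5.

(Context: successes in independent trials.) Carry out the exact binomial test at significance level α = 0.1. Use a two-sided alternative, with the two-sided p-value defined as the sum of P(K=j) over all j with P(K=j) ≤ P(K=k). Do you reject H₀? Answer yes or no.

reject H₀: yes

Exact binomial: n=32, k=18, p₀=1/5=0.2000
P(X=j) = C(n,j)·p₀^j·(1−p₀)^(n−j); p = Σ P(X=j) over j with P(X=j) ≤ P(X=18)
p-value (two-sided) = 0.00001
At α=0.1: p < α → reject H₀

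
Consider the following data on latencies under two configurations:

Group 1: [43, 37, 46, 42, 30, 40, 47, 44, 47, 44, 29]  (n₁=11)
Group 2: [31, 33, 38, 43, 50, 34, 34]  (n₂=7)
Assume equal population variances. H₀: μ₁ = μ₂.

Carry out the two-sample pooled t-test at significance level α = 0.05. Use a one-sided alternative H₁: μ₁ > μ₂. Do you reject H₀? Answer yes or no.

reject H₀: no

x̄₁=40.818, s₁=6.337, n₁=11
x̄₂=37.571, s₂=6.754, n₂=7
s_p² = [10·6.337² + 6·6.754²]/16 = 42.2094
SE = √(s_p²·(1/11+1/7)) = 3.1412
t = (40.818−37.571)/3.1412 = 1.0336
df = 16
p-value (one-sided, H₁ greater) = 0.15835
At α=0.05: p ≥ α → fail to reject H₀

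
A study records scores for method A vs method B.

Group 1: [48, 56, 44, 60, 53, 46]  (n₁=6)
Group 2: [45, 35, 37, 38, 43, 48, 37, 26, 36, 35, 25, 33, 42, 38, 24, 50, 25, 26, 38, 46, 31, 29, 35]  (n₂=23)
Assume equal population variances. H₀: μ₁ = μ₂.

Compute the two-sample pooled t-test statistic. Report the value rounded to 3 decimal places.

x̄₁=51.167, s₁=6.210, n₁=6
x̄₂=35.739, s₂=7.659, n₂=23
s_p² = [5·6.210² + 22·7.659²]/27 = 54.9359
SE = √(s_p²·(1/6+1/23)) = 3.3977
t = (51.167−35.739)/3.3977 = 4.5406
df = 27

test statistic = 4.541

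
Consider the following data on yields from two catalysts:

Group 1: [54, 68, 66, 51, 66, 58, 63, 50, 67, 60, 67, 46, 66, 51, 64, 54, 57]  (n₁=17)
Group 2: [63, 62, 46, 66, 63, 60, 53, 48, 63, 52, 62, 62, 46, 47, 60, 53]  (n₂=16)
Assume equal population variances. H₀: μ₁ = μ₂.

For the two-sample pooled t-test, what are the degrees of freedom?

degrees of freedom = 31

df = n₁ + n₂ − 2 = 17 + 16 − 2 = 31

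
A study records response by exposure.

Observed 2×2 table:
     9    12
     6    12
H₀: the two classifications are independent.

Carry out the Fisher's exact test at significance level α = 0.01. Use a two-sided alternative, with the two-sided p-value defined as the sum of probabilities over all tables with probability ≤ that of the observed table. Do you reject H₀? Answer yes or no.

Margins: r₁=21, r₂=18, c₁=15, c₂=24, n=39
p_obs = C(21,9)·C(18,6)/C(39,15); sum pmf over tables with pmf ≤ p_obs
p-value (two-sided) = 0.74242
At α=0.01: p ≥ α → fail to reject H₀

reject H₀: no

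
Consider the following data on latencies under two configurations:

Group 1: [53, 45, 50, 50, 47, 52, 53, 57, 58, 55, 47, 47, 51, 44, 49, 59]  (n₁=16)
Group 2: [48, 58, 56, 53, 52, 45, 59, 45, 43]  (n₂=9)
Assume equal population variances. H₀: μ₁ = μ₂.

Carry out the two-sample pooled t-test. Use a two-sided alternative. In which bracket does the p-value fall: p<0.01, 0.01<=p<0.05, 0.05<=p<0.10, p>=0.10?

p-value bracket: p>=0.10

x̄₁=51.062, s₁=4.568, n₁=16
x̄₂=51.000, s₂=6.000, n₂=9
s_p² = [15·4.568² + 8·6.000²]/23 = 26.1277
SE = √(s_p²·(1/16+1/9)) = 2.1298
t = (51.062−51.000)/2.1298 = 0.0293
df = 23
p-value (two-sided) = 0.97684
→ bracket: p>=0.10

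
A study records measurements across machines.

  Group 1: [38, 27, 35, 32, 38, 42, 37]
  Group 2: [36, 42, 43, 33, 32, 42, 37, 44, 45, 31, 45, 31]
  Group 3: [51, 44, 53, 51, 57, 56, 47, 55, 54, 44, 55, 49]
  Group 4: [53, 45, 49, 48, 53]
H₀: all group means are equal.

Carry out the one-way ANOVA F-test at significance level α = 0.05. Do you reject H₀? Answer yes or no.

Group means [35.57, 38.42, 51.33, 49.60], grand mean 43.722
SSB = Σnᵢ(x̄ᵢ−x̄)² = 1670.725; SSW = ΣΣ(x−x̄ᵢ)² = 764.498
MSB = 1670.725/3 = 556.9082; MSW = 764.498/32 = 23.8906
F = MSB/MSW = 23.3108
df = (3, 32)
p-value (upper-tail) = 0.00000
At α=0.05: p < α → reject H₀

reject H₀: yes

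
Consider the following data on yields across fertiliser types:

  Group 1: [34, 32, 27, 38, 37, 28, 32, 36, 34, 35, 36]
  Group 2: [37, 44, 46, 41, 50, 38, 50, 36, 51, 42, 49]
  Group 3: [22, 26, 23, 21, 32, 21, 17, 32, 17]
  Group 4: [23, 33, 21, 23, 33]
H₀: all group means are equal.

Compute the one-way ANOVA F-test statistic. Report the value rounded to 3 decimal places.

test statistic = 30.453

Group means [33.55, 44.00, 23.44, 26.60], grand mean 33.250
SSB = Σnᵢ(x̄ᵢ−x̄)² = 2358.601; SSW = ΣΣ(x−x̄ᵢ)² = 826.149
MSB = 2358.601/3 = 786.2002; MSW = 826.149/32 = 25.8172
F = MSB/MSW = 30.4526
df = (3, 32)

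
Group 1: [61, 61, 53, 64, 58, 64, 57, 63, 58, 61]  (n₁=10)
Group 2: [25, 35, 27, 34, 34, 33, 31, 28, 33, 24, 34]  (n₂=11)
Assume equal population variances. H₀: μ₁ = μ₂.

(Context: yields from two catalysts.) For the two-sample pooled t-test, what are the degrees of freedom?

degrees of freedom = 19

df = n₁ + n₂ − 2 = 10 + 11 − 2 = 19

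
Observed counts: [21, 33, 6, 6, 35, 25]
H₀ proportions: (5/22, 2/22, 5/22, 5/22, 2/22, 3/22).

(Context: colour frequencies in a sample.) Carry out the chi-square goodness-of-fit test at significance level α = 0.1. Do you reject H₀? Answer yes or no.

n = 126; E_i = n·p_i = [28.64, 11.45, 28.64, 28.64, 11.45, 17.18]
χ² = (21−28.64)²/28.64 + (33−11.45)²/11.45 + (6−28.64)²/28.64 + (6−28.64)²/28.64 + (35−11.45)²/11.45 + (25−17.18)²/17.18 = 130.3058
df = 5
p-value (upper-tail) = 0.00000
At α=0.1: p < α → reject H₀

reject H₀: yes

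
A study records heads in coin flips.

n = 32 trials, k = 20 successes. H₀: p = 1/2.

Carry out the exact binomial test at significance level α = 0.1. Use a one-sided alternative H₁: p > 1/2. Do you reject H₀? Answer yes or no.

reject H₀: no

Exact binomial: n=32, k=20, p₀=1/2=0.5000
P(X≥20) from Σ C(n,i)·p₀^i·(1−p₀)^(n−i)
p-value (one-sided, H₁ greater) = 0.10766
At α=0.1: p ≥ α → fail to reject H₀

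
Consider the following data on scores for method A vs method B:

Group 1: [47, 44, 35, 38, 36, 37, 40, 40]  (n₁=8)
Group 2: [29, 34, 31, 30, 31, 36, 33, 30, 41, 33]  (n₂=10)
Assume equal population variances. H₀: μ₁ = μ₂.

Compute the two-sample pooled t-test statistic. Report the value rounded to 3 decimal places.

x̄₁=39.625, s₁=4.104, n₁=8
x̄₂=32.800, s₂=3.584, n₂=10
s_p² = [7·4.104² + 9·3.584²]/16 = 14.5922
SE = √(s_p²·(1/8+1/10)) = 1.8120
t = (39.625−32.800)/1.8120 = 3.7666
df = 16

test statistic = 3.767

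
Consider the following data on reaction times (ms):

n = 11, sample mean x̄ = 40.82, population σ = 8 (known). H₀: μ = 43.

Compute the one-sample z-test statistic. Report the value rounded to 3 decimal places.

test statistic = -0.904

SE = σ/√n = 8/√11 = 2.4121
z = (x̄−μ₀)/SE = (40.82−43)/2.4121 = -0.9038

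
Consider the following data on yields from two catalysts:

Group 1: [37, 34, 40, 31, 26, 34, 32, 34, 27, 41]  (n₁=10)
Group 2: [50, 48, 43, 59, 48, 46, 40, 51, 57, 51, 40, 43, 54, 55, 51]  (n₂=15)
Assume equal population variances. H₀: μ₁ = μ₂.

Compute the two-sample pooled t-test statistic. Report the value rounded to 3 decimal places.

x̄₁=33.600, s₁=4.926, n₁=10
x̄₂=49.067, s₂=5.873, n₂=15
s_p² = [9·4.926² + 14·5.873²]/23 = 30.4928
SE = √(s_p²·(1/10+1/15)) = 2.2544
t = (33.600−49.067)/2.2544 = -6.8608
df = 23

test statistic = -6.861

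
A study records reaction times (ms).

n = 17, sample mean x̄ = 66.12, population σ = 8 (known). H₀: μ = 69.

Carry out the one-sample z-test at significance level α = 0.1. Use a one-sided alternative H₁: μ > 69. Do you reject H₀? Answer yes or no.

reject H₀: no

SE = σ/√n = 8/√17 = 1.9403
z = (x̄−μ₀)/SE = (66.12−69)/1.9403 = -1.4843
p-value (one-sided, H₁ greater) = 0.93114
At α=0.1: p ≥ α → fail to reject H₀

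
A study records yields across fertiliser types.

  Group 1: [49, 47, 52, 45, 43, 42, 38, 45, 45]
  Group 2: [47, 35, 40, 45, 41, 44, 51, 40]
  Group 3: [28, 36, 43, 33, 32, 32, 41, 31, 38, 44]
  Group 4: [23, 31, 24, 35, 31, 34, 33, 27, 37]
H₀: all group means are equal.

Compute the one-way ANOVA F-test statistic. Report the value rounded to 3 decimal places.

test statistic = 16.538

Group means [45.11, 42.88, 35.80, 30.56], grand mean 38.389
SSB = Σnᵢ(x̄ᵢ−x̄)² = 1186.969; SSW = ΣΣ(x−x̄ᵢ)² = 765.586
MSB = 1186.969/3 = 395.6565; MSW = 765.586/32 = 23.9246
F = MSB/MSW = 16.5377
df = (3, 32)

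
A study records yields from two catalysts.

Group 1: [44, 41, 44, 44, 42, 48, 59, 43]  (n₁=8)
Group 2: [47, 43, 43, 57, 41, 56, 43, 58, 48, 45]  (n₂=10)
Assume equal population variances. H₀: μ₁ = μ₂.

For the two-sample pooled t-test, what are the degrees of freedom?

df = n₁ + n₂ − 2 = 8 + 10 − 2 = 16

degrees of freedom = 16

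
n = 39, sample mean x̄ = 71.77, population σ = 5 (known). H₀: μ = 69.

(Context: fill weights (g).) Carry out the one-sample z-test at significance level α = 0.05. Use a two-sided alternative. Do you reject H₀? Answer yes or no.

SE = σ/√n = 5/√39 = 0.8006
z = (x̄−μ₀)/SE = (71.77−69)/0.8006 = 3.4597
p-value (two-sided) = 0.00054
At α=0.05: p < α → reject H₀

reject H₀: yes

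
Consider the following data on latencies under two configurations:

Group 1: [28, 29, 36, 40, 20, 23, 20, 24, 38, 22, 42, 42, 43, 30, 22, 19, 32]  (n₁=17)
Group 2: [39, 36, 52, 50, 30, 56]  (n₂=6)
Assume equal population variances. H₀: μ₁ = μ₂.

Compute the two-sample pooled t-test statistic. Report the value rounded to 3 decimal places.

x̄₁=30.000, s₁=8.660, n₁=17
x̄₂=43.833, s₂=10.284, n₂=6
s_p² = [16·8.660² + 5·10.284²]/21 = 82.3254
SE = √(s_p²·(1/17+1/6)) = 4.3085
t = (30.000−43.833)/4.3085 = -3.2107
df = 21

test statistic = -3.211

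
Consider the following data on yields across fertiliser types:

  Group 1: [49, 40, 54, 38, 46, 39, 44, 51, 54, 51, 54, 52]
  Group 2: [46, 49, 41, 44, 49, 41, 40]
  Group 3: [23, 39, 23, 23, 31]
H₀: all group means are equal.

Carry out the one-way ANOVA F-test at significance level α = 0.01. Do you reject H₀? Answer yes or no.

Group means [47.67, 44.29, 27.80], grand mean 42.542
SSB = Σnᵢ(x̄ᵢ−x̄)² = 1423.063; SSW = ΣΣ(x−x̄ᵢ)² = 698.895
MSB = 1423.063/2 = 711.5315; MSW = 698.895/21 = 33.2807
F = MSB/MSW = 21.3797
df = (2, 21)
p-value (upper-tail) = 0.00001
At α=0.01: p < α → reject H₀

reject H₀: yes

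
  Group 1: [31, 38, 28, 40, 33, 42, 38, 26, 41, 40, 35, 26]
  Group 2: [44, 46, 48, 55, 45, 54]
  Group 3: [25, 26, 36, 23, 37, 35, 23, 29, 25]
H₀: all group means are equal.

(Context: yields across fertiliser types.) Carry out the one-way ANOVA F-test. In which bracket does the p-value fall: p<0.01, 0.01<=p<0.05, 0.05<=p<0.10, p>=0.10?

p-value bracket: p<0.01

Group means [34.83, 48.67, 28.78], grand mean 35.889
SSB = Σnᵢ(x̄ᵢ−x̄)² = 1448.111; SSW = ΣΣ(x−x̄ᵢ)² = 756.556
MSB = 1448.111/2 = 724.0556; MSW = 756.556/24 = 31.5231
F = MSB/MSW = 22.9690
df = (2, 24)
p-value (upper-tail) = 0.00000
→ bracket: p<0.01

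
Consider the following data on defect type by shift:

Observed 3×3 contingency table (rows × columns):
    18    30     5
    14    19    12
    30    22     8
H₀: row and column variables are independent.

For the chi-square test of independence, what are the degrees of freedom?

df = (r−1)(c−1) = (3−1)·(3−1) = 4

degrees of freedom = 4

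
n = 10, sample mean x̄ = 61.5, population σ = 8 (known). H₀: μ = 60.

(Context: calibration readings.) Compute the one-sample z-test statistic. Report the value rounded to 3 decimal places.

SE = σ/√n = 8/√10 = 2.5298
z = (x̄−μ₀)/SE = (61.5−60)/2.5298 = 0.5929

test statistic = 0.593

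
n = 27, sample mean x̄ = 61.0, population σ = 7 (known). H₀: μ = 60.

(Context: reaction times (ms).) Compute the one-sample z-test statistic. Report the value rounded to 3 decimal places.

SE = σ/√n = 7/√27 = 1.3472
z = (x̄−μ₀)/SE = (61.0−60)/1.3472 = 0.7423

test statistic = 0.742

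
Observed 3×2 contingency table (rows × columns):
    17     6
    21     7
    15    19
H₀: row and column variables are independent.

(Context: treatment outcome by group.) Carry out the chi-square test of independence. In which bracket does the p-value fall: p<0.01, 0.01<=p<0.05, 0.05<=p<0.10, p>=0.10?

p-value bracket: 0.01<=p<0.05

Row totals [23, 28, 34], col totals [53, 32], n=85
χ² = (17−14.34)²/14.34 + (6−8.66)²/8.66 + (21−17.46)²/17.46 + (7−10.54)²/10.54 + (15−21.20)²/21.20 + (19−12.80)²/12.80 = 8.0336
df = 2
p-value (upper-tail) = 0.01801
→ bracket: 0.01<=p<0.05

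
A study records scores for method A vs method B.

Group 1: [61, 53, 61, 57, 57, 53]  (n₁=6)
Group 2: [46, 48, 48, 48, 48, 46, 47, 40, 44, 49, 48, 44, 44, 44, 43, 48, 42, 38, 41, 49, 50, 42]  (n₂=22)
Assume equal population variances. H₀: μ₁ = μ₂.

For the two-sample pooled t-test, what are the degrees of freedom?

degrees of freedom = 26

df = n₁ + n₂ − 2 = 6 + 22 − 2 = 26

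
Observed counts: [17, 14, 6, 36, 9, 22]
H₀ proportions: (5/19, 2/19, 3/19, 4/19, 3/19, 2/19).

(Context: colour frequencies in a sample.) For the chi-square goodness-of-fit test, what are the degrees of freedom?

degrees of freedom = 5

df = k − 1 = 6 − 1 = 5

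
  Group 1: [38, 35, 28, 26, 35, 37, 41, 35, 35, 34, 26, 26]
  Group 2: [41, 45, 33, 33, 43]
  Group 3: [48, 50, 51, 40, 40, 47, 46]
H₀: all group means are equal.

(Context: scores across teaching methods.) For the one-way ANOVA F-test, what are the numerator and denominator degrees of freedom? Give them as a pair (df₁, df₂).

degrees of freedom = [2, 21]

k = 3 groups, N = 24 total
df = (k−1, N−k) = (3−1, 24−3) = (2, 21)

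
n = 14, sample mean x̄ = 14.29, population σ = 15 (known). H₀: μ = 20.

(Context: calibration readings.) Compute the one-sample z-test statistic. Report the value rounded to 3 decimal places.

SE = σ/√n = 15/√14 = 4.0089
z = (x̄−μ₀)/SE = (14.29−20)/4.0089 = -1.4243

test statistic = -1.424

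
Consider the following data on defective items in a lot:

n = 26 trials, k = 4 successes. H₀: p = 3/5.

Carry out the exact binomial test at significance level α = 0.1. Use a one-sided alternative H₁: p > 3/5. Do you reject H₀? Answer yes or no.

Exact binomial: n=26, k=4, p₀=3/5=0.6000
P(X≥4) from Σ C(n,i)·p₀^i·(1−p₀)^(n−i)
p-value (one-sided, H₁ greater) = 1.00000
At α=0.1: p ≥ α → fail to reject H₀

reject H₀: no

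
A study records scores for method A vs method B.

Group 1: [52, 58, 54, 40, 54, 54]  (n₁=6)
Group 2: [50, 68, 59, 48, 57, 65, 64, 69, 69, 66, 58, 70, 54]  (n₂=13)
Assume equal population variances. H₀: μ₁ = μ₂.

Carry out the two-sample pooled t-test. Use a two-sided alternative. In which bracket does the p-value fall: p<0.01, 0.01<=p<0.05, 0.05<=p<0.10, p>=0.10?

p-value bracket: 0.01<=p<0.05

x̄₁=52.000, s₁=6.197, n₁=6
x̄₂=61.308, s₂=7.499, n₂=13
s_p² = [5·6.197² + 12·7.499²]/17 = 50.9864
SE = √(s_p²·(1/6+1/13)) = 3.5242
t = (52.000−61.308)/3.5242 = -2.6411
df = 17
p-value (two-sided) = 0.01715
→ bracket: 0.01<=p<0.05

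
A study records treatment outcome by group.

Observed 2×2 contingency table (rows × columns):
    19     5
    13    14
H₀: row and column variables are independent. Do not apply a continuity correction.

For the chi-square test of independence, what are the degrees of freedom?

df = (r−1)(c−1) = (2−1)·(2−1) = 1

degrees of freedom = 1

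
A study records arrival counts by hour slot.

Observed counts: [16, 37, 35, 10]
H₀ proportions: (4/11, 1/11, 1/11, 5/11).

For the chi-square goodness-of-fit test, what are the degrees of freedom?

degrees of freedom = 3

df = k − 1 = 4 − 1 = 3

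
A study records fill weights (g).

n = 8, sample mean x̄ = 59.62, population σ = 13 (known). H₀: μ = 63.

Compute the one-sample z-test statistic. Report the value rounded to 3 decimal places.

SE = σ/√n = 13/√8 = 4.5962
z = (x̄−μ₀)/SE = (59.62−63)/4.5962 = -0.7354

test statistic = -0.735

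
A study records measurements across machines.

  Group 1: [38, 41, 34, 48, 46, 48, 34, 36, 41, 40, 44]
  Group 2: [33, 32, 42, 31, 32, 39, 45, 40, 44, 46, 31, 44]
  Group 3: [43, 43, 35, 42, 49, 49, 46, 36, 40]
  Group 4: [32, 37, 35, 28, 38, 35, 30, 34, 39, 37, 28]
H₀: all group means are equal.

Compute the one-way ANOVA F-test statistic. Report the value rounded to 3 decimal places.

Group means [40.91, 38.25, 42.56, 33.91], grand mean 38.721
SSB = Σnᵢ(x̄ᵢ−x̄)² = 442.361; SSW = ΣΣ(x−x̄ᵢ)² = 1020.290
MSB = 442.361/3 = 147.4536; MSW = 1020.290/39 = 26.1613
F = MSB/MSW = 5.6363
df = (3, 39)

test statistic = 5.636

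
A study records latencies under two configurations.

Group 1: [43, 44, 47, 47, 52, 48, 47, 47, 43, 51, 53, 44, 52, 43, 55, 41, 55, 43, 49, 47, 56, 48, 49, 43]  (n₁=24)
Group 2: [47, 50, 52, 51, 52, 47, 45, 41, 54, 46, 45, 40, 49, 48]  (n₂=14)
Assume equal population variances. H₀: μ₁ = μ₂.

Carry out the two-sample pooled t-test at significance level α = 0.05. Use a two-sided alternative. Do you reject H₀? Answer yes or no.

x̄₁=47.792, s₁=4.374, n₁=24
x̄₂=47.643, s₂=4.088, n₂=14
s_p² = [23·4.374² + 13·4.088²]/36 = 18.2548
SE = √(s_p²·(1/24+1/14)) = 1.4368
t = (47.792−47.643)/1.4368 = 0.1036
df = 36
p-value (two-sided) = 0.91809
At α=0.05: p ≥ α → fail to reject H₀

reject H₀: no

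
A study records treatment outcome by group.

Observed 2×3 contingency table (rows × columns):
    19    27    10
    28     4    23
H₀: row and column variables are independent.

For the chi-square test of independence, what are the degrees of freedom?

degrees of freedom = 2

df = (r−1)(c−1) = (2−1)·(3−1) = 2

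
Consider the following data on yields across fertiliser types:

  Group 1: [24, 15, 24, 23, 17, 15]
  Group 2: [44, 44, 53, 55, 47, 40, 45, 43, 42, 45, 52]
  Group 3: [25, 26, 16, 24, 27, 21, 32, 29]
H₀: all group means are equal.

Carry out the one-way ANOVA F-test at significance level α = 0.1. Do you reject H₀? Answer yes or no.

reject H₀: yes

Group means [19.67, 46.36, 25.00], grand mean 33.120
SSB = Σnᵢ(x̄ᵢ−x̄)² = 3542.761; SSW = ΣΣ(x−x̄ᵢ)² = 503.879
MSB = 3542.761/2 = 1771.3806; MSW = 503.879/22 = 22.9036
F = MSB/MSW = 77.3408
df = (2, 22)
p-value (upper-tail) = 0.00000
At α=0.1: p < α → reject H₀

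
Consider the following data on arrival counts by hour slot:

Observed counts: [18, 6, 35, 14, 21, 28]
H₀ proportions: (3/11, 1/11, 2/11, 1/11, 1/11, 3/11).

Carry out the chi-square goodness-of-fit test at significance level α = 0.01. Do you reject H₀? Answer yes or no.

n = 122; E_i = n·p_i = [33.27, 11.09, 22.18, 11.09, 11.09, 33.27]
χ² = (18−33.27)²/33.27 + (6−11.09)²/11.09 + (35−22.18)²/22.18 + (14−11.09)²/11.09 + (21−11.09)²/11.09 + (28−33.27)²/33.27 = 27.2063
df = 5
p-value (upper-tail) = 0.00005
At α=0.01: p < α → reject H₀

reject H₀: yes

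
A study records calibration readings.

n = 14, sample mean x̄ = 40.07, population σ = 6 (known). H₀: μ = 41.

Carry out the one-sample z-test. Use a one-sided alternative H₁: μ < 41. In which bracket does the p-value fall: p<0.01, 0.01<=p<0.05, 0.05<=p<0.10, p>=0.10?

p-value bracket: p>=0.10

SE = σ/√n = 6/√14 = 1.6036
z = (x̄−μ₀)/SE = (40.07−41)/1.6036 = -0.5800
p-value (one-sided, H₁ less) = 0.28097
→ bracket: p>=0.10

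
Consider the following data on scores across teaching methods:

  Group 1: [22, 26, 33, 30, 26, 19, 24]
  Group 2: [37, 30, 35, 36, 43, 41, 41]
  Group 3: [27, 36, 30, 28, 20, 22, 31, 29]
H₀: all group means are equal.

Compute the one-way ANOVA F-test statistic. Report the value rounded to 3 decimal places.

Group means [25.71, 37.57, 27.88], grand mean 30.273
SSB = Σnᵢ(x̄ᵢ−x̄)² = 564.346; SSW = ΣΣ(x−x̄ᵢ)² = 432.018
MSB = 564.346/2 = 282.1729; MSW = 432.018/19 = 22.7378
F = MSB/MSW = 12.4099
df = (2, 19)

test statistic = 12.410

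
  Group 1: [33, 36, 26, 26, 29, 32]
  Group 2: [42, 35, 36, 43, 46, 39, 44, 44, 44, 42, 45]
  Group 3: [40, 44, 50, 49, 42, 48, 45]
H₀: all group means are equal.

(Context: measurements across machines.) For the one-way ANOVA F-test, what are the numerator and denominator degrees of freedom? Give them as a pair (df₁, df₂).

k = 3 groups, N = 24 total
df = (k−1, N−k) = (3−1, 24−3) = (2, 21)

degrees of freedom = [2, 21]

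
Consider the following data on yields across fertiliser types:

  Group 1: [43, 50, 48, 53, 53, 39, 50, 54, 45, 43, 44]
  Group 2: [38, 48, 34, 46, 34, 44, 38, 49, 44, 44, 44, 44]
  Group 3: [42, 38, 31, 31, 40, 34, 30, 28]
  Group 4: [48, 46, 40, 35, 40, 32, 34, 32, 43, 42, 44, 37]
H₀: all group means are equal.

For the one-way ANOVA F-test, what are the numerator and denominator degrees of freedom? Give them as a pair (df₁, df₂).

degrees of freedom = [3, 39]

k = 4 groups, N = 43 total
df = (k−1, N−k) = (4−1, 43−4) = (3, 39)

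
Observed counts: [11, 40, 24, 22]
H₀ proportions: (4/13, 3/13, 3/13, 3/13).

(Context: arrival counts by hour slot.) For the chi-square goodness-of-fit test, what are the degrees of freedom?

degrees of freedom = 3

df = k − 1 = 4 − 1 = 3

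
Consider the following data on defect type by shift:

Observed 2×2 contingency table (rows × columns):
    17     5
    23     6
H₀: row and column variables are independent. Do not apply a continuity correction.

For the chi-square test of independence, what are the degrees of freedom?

degrees of freedom = 1

df = (r−1)(c−1) = (2−1)·(2−1) = 1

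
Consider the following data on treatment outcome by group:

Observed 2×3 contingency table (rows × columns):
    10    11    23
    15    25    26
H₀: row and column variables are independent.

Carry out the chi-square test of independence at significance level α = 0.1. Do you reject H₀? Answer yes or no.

Row totals [44, 66], col totals [25, 36, 49], n=110
χ² = (10−10.00)²/10.00 + (11−14.40)²/14.40 + (23−19.60)²/19.60 + (15−15.00)²/15.00 + (25−21.60)²/21.60 + (26−29.40)²/29.40 = 2.3210
df = 2
p-value (upper-tail) = 0.31334
At α=0.1: p ≥ α → fail to reject H₀

reject H₀: no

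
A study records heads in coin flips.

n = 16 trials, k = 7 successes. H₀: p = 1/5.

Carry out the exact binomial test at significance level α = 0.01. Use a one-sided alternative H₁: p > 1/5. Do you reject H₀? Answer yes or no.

Exact binomial: n=16, k=7, p₀=1/5=0.2000
P(X≥7) from Σ C(n,i)·p₀^i·(1−p₀)^(n−i)
p-value (one-sided, H₁ greater) = 0.02666
At α=0.01: p ≥ α → fail to reject H₀

reject H₀: no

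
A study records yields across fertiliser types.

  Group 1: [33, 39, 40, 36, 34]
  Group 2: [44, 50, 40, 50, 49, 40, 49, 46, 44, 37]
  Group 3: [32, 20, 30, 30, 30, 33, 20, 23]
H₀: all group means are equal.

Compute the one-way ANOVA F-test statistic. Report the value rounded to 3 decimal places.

Group means [36.40, 44.90, 27.25], grand mean 36.913
SSB = Σnᵢ(x̄ᵢ−x̄)² = 1386.226; SSW = ΣΣ(x−x̄ᵢ)² = 437.600
MSB = 1386.226/2 = 693.1130; MSW = 437.600/20 = 21.8800
F = MSB/MSW = 31.6779
df = (2, 20)

test statistic = 31.678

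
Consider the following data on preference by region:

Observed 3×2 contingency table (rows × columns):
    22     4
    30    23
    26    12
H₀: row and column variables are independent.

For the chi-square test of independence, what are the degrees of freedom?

degrees of freedom = 2

df = (r−1)(c−1) = (3−1)·(2−1) = 2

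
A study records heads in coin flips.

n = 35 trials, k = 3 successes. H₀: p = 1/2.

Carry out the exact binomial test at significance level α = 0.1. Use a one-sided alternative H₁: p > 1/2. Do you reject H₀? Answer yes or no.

reject H₀: no

Exact binomial: n=35, k=3, p₀=1/2=0.5000
P(X≥3) from Σ C(n,i)·p₀^i·(1−p₀)^(n−i)
p-value (one-sided, H₁ greater) = 1.00000
At α=0.1: p ≥ α → fail to reject H₀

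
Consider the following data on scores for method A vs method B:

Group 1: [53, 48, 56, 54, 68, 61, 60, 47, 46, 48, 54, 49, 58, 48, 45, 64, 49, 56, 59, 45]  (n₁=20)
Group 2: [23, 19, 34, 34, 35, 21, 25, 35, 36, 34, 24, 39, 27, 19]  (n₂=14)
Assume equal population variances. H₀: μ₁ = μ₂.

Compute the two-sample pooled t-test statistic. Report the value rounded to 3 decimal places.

test statistic = 10.265

x̄₁=53.400, s₁=6.715, n₁=20
x̄₂=28.929, s₂=7.022, n₂=14
s_p² = [19·6.715² + 13·7.022²]/32 = 46.8040
SE = √(s_p²·(1/20+1/14)) = 2.3840
t = (53.400−28.929)/2.3840 = 10.2650
df = 32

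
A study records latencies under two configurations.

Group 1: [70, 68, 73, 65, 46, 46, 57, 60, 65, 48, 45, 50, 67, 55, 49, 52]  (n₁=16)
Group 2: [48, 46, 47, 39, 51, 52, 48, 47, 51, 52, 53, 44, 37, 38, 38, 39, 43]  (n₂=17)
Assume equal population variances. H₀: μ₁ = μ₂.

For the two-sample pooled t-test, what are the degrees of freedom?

df = n₁ + n₂ − 2 = 16 + 17 − 2 = 31

degrees of freedom = 31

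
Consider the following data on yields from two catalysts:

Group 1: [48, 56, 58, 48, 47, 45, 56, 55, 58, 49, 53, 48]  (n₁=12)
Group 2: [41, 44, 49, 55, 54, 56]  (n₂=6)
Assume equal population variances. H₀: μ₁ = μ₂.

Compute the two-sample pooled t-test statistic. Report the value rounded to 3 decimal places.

test statistic = 0.732

x̄₁=51.750, s₁=4.712, n₁=12
x̄₂=49.833, s₂=6.242, n₂=6
s_p² = [11·4.712² + 5·6.242²]/16 = 27.4427
SE = √(s_p²·(1/12+1/6)) = 2.6193
t = (51.750−49.833)/2.6193 = 0.7318
df = 16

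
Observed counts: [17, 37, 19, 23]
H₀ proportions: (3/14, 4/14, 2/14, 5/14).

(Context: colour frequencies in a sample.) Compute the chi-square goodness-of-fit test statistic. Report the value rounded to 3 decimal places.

test statistic = 9.712

n = 96; E_i = n·p_i = [20.57, 27.43, 13.71, 34.29]
χ² = (17−20.57)²/20.57 + (37−27.43)²/27.43 + (19−13.71)²/13.71 + (23−34.29)²/34.29 = 9.7122
df = 3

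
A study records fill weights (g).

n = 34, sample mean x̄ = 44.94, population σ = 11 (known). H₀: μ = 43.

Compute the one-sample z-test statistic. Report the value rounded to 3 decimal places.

SE = σ/√n = 11/√34 = 1.8865
z = (x̄−μ₀)/SE = (44.94−43)/1.8865 = 1.0284

test statistic = 1.028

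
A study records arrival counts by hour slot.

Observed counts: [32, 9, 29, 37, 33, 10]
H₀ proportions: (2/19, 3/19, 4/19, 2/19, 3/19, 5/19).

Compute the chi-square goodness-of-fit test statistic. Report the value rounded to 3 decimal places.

n = 150; E_i = n·p_i = [15.79, 23.68, 31.58, 15.79, 23.68, 39.47]
χ² = (32−15.79)²/15.79 + (9−23.68)²/23.68 + (29−31.58)²/31.58 + (37−15.79)²/15.79 + (33−23.68)²/23.68 + (10−39.47)²/39.47 = 80.1217
df = 5

test statistic = 80.122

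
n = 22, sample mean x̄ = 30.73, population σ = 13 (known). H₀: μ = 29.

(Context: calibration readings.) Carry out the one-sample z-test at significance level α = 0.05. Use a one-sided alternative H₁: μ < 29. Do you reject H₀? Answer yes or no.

reject H₀: no

SE = σ/√n = 13/√22 = 2.7716
z = (x̄−μ₀)/SE = (30.73−29)/2.7716 = 0.6242
p-value (one-sided, H₁ less) = 0.73375
At α=0.05: p ≥ α → fail to reject H₀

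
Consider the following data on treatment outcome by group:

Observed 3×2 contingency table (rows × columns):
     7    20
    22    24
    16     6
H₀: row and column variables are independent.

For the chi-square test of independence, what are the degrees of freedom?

df = (r−1)(c−1) = (3−1)·(2−1) = 2

degrees of freedom = 2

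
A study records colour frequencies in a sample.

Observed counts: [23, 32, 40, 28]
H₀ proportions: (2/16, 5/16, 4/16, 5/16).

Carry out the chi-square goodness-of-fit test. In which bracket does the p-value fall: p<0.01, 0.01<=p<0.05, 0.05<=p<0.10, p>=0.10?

n = 123; E_i = n·p_i = [15.38, 38.44, 30.75, 38.44]
χ² = (23−15.38)²/15.38 + (32−38.44)²/38.44 + (40−30.75)²/30.75 + (28−38.44)²/38.44 = 10.4764
df = 3
p-value (upper-tail) = 0.01492
→ bracket: 0.01<=p<0.05

p-value bracket: 0.01<=p<0.05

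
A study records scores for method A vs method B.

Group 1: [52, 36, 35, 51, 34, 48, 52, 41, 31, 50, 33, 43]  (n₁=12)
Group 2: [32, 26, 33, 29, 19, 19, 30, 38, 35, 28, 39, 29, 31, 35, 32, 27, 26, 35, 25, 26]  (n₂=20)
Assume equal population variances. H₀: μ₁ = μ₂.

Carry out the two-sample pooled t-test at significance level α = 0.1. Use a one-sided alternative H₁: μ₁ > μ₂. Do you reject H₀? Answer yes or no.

reject H₀: yes

x̄₁=42.167, s₁=8.167, n₁=12
x̄₂=29.700, s₂=5.459, n₂=20
s_p² = [11·8.167² + 19·5.459²]/30 = 43.3289
SE = √(s_p²·(1/12+1/20)) = 2.4036
t = (42.167−29.700)/2.4036 = 5.1867
df = 30
p-value (one-sided, H₁ greater) = 0.00001
At α=0.1: p < α → reject H₀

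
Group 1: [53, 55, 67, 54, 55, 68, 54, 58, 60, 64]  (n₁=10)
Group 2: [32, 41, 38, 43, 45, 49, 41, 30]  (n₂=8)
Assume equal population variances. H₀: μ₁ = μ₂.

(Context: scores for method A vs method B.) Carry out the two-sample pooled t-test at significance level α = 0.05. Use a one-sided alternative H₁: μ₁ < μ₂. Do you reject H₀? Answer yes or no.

x̄₁=58.800, s₁=5.673, n₁=10
x̄₂=39.875, s₂=6.379, n₂=8
s_p² = [9·5.673² + 7·6.379²]/16 = 35.9047
SE = √(s_p²·(1/10+1/8)) = 2.8423
t = (58.800−39.875)/2.8423 = 6.6584
df = 16
p-value (one-sided, H₁ less) = 1.00000
At α=0.05: p ≥ α → fail to reject H₀

reject H₀: no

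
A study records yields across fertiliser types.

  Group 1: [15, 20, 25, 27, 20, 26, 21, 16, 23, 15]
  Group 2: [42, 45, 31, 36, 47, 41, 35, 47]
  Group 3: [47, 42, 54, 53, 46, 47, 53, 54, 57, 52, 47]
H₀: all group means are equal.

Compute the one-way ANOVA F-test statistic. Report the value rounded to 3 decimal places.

Group means [20.80, 40.50, 50.18], grand mean 37.379
SSB = Σnᵢ(x̄ᵢ−x̄)² = 4629.591; SSW = ΣΣ(x−x̄ᵢ)² = 637.236
MSB = 4629.591/2 = 2314.7956; MSW = 637.236/26 = 24.5091
F = MSB/MSW = 94.4464
df = (2, 26)

test statistic = 94.446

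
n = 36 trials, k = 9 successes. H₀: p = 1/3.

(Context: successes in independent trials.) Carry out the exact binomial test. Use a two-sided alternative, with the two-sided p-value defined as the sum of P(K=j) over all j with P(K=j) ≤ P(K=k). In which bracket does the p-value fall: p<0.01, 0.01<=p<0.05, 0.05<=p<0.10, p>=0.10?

p-value bracket: p>=0.10

Exact binomial: n=36, k=9, p₀=1/3=0.3333
P(X=j) = C(n,j)·p₀^j·(1−p₀)^(n−j); p = Σ P(X=j) over j with P(X=j) ≤ P(X=9)
p-value (two-sided) = 0.37690
→ bracket: p>=0.10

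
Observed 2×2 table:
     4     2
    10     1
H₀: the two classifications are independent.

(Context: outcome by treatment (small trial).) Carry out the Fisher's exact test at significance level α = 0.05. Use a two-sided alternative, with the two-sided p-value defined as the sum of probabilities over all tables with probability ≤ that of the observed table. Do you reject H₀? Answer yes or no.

reject H₀: no

Margins: r₁=6, r₂=11, c₁=14, c₂=3, n=17
p_obs = C(6,4)·C(11,10)/C(17,14); sum pmf over tables with pmf ≤ p_obs
p-value (two-sided) = 0.51471
At α=0.05: p ≥ α → fail to reject H₀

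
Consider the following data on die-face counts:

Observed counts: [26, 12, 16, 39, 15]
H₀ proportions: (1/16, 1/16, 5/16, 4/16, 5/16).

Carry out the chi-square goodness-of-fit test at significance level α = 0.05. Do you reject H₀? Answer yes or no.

n = 108; E_i = n·p_i = [6.75, 6.75, 33.75, 27.00, 33.75]
χ² = (26−6.75)²/6.75 + (12−6.75)²/6.75 + (16−33.75)²/33.75 + (39−27.00)²/27.00 + (15−33.75)²/33.75 = 84.0667
df = 4
p-value (upper-tail) = 0.00000
At α=0.05: p < α → reject H₀

reject H₀: yes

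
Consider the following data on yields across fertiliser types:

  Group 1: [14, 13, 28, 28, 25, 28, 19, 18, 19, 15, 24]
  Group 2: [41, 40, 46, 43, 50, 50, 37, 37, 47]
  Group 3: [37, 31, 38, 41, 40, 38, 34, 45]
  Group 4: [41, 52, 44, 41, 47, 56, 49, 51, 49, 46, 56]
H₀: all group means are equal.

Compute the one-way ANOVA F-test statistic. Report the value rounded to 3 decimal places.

test statistic = 56.958

Group means [21.00, 43.44, 38.00, 48.36], grand mean 37.385
SSB = Σnᵢ(x̄ᵢ−x̄)² = 4612.463; SSW = ΣΣ(x−x̄ᵢ)² = 944.768
MSB = 4612.463/3 = 1537.4877; MSW = 944.768/35 = 26.9934
F = MSB/MSW = 56.9580
df = (3, 35)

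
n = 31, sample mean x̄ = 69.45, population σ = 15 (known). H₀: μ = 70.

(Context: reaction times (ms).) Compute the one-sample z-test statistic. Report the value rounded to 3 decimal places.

SE = σ/√n = 15/√31 = 2.6941
z = (x̄−μ₀)/SE = (69.45−70)/2.6941 = -0.2042

test statistic = -0.204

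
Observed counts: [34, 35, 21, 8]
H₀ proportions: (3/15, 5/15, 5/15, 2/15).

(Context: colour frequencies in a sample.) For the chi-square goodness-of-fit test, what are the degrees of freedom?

df = k − 1 = 4 − 1 = 3

degrees of freedom = 3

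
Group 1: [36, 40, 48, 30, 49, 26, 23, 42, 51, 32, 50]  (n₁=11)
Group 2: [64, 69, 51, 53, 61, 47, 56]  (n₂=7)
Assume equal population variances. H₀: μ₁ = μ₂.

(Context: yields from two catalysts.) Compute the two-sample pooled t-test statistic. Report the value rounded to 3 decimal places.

x̄₁=38.818, s₁=10.098, n₁=11
x̄₂=57.286, s₂=7.761, n₂=7
s_p² = [10·10.098² + 6·7.761²]/16 = 86.3166
SE = √(s_p²·(1/11+1/7)) = 4.4920
t = (38.818−57.286)/4.4920 = -4.1112
df = 16

test statistic = -4.111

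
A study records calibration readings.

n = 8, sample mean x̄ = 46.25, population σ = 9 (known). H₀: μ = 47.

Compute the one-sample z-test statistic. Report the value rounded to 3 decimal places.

test statistic = -0.236

SE = σ/√n = 9/√8 = 3.1820
z = (x̄−μ₀)/SE = (46.25−47)/3.1820 = -0.2357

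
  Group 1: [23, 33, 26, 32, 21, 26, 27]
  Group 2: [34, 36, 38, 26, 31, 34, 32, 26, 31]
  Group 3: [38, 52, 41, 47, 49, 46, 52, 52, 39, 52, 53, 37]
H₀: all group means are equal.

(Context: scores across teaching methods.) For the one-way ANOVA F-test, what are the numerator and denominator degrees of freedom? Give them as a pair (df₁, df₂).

k = 3 groups, N = 28 total
df = (k−1, N−k) = (3−1, 28−3) = (2, 25)

degrees of freedom = [2, 25]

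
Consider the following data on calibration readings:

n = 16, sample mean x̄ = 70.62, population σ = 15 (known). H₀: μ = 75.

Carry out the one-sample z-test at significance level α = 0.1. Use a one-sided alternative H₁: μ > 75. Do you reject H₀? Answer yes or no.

SE = σ/√n = 15/√16 = 3.7500
z = (x̄−μ₀)/SE = (70.62−75)/3.7500 = -1.1680
p-value (one-sided, H₁ greater) = 0.87860
At α=0.1: p ≥ α → fail to reject H₀

reject H₀: no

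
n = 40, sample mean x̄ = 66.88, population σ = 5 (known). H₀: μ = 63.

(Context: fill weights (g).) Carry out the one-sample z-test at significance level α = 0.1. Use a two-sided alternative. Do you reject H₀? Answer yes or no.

SE = σ/√n = 5/√40 = 0.7906
z = (x̄−μ₀)/SE = (66.88−63)/0.7906 = 4.9079
p-value (two-sided) = 0.00000
At α=0.1: p < α → reject H₀

reject H₀: yes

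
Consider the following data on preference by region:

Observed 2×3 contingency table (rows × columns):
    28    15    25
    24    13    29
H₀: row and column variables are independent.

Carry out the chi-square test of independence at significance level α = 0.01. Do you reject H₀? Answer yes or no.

Row totals [68, 66], col totals [52, 28, 54], n=134
χ² = (28−26.39)²/26.39 + (15−14.21)²/14.21 + (25−27.40)²/27.40 + (24−25.61)²/25.61 + (13−13.79)²/13.79 + (29−26.60)²/26.60 = 0.7172
df = 2
p-value (upper-tail) = 0.69867
At α=0.01: p ≥ α → fail to reject H₀

reject H₀: no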